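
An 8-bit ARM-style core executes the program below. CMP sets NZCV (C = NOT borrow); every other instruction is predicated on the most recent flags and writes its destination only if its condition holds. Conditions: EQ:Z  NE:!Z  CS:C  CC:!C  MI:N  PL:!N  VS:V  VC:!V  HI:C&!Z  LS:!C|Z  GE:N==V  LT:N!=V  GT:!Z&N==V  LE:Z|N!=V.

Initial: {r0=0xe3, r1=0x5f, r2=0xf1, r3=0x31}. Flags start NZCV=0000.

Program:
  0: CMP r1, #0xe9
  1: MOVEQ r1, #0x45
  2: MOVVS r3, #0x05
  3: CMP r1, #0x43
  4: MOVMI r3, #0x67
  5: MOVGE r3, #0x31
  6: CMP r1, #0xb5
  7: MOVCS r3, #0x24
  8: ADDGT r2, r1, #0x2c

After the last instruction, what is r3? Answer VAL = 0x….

0: ✓ CMP  NZCV=0000
1: · MOVEQ
2: · MOVVS
3: ✓ CMP  NZCV=0010
4: · MOVMI
5: ✓ MOVGE  r3←0x31
6: ✓ CMP  NZCV=1001
7: · MOVCS
8: ✓ ADDGT  r2←0x8b

VAL = 0x31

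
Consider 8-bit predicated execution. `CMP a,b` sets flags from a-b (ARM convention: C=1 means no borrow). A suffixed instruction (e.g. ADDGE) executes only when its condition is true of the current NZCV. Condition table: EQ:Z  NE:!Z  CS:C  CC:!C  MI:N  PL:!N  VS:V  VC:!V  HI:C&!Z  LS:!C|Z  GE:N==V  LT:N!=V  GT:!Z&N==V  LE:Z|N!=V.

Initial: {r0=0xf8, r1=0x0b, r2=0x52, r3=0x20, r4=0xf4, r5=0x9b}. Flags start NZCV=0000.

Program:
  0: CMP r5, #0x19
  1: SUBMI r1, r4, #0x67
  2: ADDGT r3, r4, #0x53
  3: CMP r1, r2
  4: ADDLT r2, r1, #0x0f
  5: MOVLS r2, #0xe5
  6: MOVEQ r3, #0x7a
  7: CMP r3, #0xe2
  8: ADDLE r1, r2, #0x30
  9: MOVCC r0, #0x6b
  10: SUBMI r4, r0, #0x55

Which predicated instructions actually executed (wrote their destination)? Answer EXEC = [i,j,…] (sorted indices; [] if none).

0: ✓ CMP  NZCV=1010
1: ✓ SUBMI  r1←0x8d
2: · ADDGT
3: ✓ CMP  NZCV=0011
4: ✓ ADDLT  r2←0x9c
5: · MOVLS
6: · MOVEQ
7: ✓ CMP  NZCV=0000
8: · ADDLE
9: ✓ MOVCC  r0←0x6b
10: · SUBMI

EXEC = [1,4,9]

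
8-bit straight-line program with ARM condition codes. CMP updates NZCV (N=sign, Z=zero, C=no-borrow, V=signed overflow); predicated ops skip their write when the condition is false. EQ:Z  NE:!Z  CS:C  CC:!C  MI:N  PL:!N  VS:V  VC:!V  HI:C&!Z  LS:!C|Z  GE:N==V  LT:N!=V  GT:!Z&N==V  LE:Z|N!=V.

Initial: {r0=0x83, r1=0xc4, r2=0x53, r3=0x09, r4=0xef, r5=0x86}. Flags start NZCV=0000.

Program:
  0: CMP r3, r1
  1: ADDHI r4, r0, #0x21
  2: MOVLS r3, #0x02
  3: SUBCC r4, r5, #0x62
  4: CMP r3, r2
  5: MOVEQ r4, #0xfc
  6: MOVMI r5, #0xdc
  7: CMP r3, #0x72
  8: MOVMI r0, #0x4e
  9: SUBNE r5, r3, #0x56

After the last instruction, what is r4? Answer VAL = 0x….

VAL = 0x24

[0] flags=0000 → (cmp)
[1] flags=0000 HI?F → skip
[2] flags=0000 LS?T → r3=0x02
[3] flags=0000 CC?T → r4=0x24
[4] flags=1000 → (cmp)
[5] flags=1000 EQ?F → skip
[6] flags=1000 MI?T → r5=0xdc
[7] flags=1000 → (cmp)
[8] flags=1000 MI?T → r0=0x4e
[9] flags=1000 NE?T → r5=0xac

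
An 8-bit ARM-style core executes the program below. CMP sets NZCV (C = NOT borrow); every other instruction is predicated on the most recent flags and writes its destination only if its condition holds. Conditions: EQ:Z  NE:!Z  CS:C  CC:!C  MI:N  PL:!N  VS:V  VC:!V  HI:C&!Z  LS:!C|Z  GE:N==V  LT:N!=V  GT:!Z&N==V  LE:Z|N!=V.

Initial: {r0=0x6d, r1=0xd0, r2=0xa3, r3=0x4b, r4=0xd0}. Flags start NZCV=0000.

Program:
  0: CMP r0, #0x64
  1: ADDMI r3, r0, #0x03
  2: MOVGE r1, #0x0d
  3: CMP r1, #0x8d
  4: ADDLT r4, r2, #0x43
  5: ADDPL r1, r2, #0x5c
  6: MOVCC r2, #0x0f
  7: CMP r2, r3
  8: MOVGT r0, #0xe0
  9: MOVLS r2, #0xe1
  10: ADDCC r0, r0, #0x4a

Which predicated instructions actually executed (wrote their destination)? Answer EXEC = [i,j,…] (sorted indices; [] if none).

EXEC = [2,6,9,10]

[0] flags=0010 → (cmp)
[1] flags=0010 MI?F → skip
[2] flags=0010 GE?T → r1=0x0d
[3] flags=1001 → (cmp)
[4] flags=1001 LT?F → skip
[5] flags=1001 PL?F → skip
[6] flags=1001 CC?T → r2=0x0f
[7] flags=1000 → (cmp)
[8] flags=1000 GT?F → skip
[9] flags=1000 LS?T → r2=0xe1
[10] flags=1000 CC?T → r0=0xb7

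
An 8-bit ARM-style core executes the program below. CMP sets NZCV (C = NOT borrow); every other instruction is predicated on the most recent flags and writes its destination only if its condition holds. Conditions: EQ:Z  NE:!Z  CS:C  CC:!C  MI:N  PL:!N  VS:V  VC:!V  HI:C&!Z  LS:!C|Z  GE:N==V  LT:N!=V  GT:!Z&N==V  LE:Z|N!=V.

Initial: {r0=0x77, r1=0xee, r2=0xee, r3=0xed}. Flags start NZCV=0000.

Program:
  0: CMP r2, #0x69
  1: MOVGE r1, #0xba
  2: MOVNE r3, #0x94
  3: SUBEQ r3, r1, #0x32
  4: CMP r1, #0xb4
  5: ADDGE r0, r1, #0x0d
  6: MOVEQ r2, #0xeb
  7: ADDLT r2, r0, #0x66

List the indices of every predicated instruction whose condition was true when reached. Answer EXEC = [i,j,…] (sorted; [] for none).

EXEC = [2,5]

0: ✓ CMP  NZCV=1010
1: · MOVGE
2: ✓ MOVNE  r3←0x94
3: · SUBEQ
4: ✓ CMP  NZCV=0010
5: ✓ ADDGE  r0←0xfb
6: · MOVEQ
7: · ADDLT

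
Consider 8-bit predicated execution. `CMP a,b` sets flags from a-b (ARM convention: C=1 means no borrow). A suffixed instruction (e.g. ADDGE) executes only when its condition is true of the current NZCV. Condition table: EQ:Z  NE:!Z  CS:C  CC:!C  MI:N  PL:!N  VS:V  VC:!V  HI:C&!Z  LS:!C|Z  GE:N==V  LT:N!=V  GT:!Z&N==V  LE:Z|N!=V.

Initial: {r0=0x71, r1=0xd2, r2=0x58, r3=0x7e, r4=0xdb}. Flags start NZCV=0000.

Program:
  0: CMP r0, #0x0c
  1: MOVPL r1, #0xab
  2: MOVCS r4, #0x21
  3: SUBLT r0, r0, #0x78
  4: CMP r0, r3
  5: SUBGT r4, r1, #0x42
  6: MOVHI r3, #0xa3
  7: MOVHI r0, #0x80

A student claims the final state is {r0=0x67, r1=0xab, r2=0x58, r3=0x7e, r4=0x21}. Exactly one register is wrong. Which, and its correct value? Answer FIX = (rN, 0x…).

FIX = (r0, 0x71)

[0] flags=0010 → (cmp)
[1] flags=0010 PL?T → r1=0xab
[2] flags=0010 CS?T → r4=0x21
[3] flags=0010 LT?F → skip
[4] flags=1000 → (cmp)
[5] flags=1000 GT?F → skip
[6] flags=1000 HI?F → skip
[7] flags=1000 HI?F → skip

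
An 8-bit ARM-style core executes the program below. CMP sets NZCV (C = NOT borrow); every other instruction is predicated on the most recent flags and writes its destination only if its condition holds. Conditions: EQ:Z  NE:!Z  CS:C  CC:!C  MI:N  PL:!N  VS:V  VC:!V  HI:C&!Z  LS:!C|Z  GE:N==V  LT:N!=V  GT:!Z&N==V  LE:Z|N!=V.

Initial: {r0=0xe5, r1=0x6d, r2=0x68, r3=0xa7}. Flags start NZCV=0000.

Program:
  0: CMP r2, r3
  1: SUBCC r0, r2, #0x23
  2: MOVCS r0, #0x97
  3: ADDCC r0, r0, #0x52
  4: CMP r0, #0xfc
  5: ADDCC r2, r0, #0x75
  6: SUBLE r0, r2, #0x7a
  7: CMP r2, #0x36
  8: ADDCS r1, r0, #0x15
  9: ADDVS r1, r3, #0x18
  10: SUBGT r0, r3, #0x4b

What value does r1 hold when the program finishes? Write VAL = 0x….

VAL = 0x6d

[0] flags=1001 → (cmp)
[1] flags=1001 CC?T → r0=0x45
[2] flags=1001 CS?F → skip
[3] flags=1001 CC?T → r0=0x97
[4] flags=1000 → (cmp)
[5] flags=1000 CC?T → r2=0x0c
[6] flags=1000 LE?T → r0=0x92
[7] flags=1000 → (cmp)
[8] flags=1000 CS?F → skip
[9] flags=1000 VS?F → skip
[10] flags=1000 GT?F → skip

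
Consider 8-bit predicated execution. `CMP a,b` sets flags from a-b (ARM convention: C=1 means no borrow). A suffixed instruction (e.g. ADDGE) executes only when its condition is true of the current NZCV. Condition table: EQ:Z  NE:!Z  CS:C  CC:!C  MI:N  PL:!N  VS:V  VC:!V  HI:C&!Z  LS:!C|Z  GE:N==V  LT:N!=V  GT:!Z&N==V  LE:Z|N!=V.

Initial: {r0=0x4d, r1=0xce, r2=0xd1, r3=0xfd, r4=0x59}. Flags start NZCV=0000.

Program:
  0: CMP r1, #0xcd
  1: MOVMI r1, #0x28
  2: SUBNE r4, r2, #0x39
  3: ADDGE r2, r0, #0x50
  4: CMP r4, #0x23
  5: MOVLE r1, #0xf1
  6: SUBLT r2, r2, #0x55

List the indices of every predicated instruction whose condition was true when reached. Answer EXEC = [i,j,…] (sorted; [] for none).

[0] flags=0010 → (cmp)
[1] flags=0010 MI?F → skip
[2] flags=0010 NE?T → r4=0x98
[3] flags=0010 GE?T → r2=0x9d
[4] flags=0011 → (cmp)
[5] flags=0011 LE?T → r1=0xf1
[6] flags=0011 LT?T → r2=0x48

EXEC = [2,3,5,6]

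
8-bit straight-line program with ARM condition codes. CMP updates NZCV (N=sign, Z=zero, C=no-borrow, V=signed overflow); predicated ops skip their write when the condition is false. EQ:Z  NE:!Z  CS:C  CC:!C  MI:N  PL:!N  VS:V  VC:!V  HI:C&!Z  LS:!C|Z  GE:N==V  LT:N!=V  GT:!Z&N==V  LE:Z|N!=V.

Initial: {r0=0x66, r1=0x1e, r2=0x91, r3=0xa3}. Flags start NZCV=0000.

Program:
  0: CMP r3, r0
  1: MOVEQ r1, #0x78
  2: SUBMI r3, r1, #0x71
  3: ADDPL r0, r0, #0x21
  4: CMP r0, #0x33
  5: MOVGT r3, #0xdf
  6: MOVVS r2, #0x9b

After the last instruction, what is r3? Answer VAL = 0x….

0: ✓ CMP  NZCV=0011
1: · MOVEQ
2: · SUBMI
3: ✓ ADDPL  r0←0x87
4: ✓ CMP  NZCV=0011
5: · MOVGT
6: ✓ MOVVS  r2←0x9b

VAL = 0xa3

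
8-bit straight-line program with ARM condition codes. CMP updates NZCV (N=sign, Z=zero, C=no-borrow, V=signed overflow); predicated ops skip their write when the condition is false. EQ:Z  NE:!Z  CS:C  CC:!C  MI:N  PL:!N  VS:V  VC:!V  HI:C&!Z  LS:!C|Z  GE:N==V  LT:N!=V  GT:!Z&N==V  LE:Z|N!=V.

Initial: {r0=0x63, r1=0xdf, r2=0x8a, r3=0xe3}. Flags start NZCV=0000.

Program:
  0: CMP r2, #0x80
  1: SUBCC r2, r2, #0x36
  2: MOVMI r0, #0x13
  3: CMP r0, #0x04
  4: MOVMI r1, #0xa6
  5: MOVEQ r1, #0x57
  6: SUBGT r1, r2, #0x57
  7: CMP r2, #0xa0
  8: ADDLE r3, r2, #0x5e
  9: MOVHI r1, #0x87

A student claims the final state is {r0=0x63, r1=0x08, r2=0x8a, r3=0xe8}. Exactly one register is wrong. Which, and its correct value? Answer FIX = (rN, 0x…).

0: ✓ CMP  NZCV=0010
1: · SUBCC
2: · MOVMI
3: ✓ CMP  NZCV=0010
4: · MOVMI
5: · MOVEQ
6: ✓ SUBGT  r1←0x33
7: ✓ CMP  NZCV=1000
8: ✓ ADDLE  r3←0xe8
9: · MOVHI

FIX = (r1, 0x33)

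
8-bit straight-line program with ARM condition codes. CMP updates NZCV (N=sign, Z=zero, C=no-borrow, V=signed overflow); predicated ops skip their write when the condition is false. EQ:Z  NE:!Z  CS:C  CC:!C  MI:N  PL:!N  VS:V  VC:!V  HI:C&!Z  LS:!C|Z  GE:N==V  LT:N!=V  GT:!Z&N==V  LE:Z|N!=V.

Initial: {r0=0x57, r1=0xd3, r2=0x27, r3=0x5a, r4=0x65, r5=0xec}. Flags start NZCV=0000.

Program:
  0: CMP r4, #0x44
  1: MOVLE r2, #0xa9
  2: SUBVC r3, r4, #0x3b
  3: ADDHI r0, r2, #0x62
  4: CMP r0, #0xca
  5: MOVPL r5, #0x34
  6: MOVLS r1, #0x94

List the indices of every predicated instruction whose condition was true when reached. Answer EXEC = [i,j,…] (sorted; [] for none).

EXEC = [2,3,6]

[0] flags=0010 → (cmp)
[1] flags=0010 LE?F → skip
[2] flags=0010 VC?T → r3=0x2a
[3] flags=0010 HI?T → r0=0x89
[4] flags=1000 → (cmp)
[5] flags=1000 PL?F → skip
[6] flags=1000 LS?T → r1=0x94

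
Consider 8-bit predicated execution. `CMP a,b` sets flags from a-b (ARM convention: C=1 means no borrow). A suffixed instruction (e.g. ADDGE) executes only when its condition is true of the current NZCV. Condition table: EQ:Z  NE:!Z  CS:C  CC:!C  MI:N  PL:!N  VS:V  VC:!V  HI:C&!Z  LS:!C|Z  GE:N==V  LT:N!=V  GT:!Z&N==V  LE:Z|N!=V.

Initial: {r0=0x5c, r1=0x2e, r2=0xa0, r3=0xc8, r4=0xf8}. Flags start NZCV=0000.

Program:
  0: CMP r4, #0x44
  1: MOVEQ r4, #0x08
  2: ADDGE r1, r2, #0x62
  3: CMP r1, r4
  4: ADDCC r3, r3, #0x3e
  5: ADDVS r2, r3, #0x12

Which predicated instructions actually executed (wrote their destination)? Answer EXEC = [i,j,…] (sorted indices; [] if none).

0: ✓ CMP  NZCV=1010
1: · MOVEQ
2: · ADDGE
3: ✓ CMP  NZCV=0000
4: ✓ ADDCC  r3←0x06
5: · ADDVS

EXEC = [4]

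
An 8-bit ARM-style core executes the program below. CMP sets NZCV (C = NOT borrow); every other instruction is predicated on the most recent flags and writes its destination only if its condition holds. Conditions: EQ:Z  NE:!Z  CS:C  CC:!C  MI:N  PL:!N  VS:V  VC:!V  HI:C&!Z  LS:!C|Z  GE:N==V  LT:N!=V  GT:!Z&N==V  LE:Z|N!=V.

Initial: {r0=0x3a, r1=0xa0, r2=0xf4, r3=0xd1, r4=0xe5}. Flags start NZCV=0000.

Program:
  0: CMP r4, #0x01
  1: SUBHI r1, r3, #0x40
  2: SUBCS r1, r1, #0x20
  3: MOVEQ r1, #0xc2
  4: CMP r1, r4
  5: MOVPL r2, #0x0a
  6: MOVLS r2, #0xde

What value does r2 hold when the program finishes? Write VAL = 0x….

VAL = 0xde

0: ✓ CMP  NZCV=1010
1: ✓ SUBHI  r1←0x91
2: ✓ SUBCS  r1←0x71
3: · MOVEQ
4: ✓ CMP  NZCV=1001
5: · MOVPL
6: ✓ MOVLS  r2←0xde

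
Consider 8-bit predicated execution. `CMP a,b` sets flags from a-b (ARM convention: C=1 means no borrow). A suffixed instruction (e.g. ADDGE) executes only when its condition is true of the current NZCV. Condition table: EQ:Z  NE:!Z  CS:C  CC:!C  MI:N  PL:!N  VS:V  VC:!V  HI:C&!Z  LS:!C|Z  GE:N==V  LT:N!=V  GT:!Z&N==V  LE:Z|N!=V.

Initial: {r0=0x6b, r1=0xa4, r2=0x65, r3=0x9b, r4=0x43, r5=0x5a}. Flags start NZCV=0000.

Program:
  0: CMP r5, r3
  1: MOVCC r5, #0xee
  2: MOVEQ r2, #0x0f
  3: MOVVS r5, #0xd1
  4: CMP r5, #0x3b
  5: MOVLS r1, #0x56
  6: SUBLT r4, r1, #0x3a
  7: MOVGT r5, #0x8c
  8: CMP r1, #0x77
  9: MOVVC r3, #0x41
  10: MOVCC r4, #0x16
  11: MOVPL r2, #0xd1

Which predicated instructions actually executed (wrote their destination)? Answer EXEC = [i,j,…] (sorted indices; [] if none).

EXEC = [1,3,6,11]

0: ✓ CMP  NZCV=1001
1: ✓ MOVCC  r5←0xee
2: · MOVEQ
3: ✓ MOVVS  r5←0xd1
4: ✓ CMP  NZCV=1010
5: · MOVLS
6: ✓ SUBLT  r4←0x6a
7: · MOVGT
8: ✓ CMP  NZCV=0011
9: · MOVVC
10: · MOVCC
11: ✓ MOVPL  r2←0xd1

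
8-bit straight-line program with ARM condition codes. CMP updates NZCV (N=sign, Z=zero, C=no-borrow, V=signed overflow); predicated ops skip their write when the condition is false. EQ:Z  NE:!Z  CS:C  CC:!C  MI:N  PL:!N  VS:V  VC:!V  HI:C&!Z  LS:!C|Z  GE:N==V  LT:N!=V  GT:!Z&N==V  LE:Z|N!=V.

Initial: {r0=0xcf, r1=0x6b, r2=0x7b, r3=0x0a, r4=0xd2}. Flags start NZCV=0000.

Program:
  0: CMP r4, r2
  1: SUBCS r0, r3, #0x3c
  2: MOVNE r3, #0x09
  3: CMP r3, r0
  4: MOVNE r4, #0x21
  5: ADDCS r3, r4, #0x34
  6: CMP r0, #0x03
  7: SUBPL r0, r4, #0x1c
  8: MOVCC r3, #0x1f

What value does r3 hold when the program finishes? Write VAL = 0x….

VAL = 0x09

0: ✓ CMP  NZCV=0011
1: ✓ SUBCS  r0←0xce
2: ✓ MOVNE  r3←0x09
3: ✓ CMP  NZCV=0000
4: ✓ MOVNE  r4←0x21
5: · ADDCS
6: ✓ CMP  NZCV=1010
7: · SUBPL
8: · MOVCC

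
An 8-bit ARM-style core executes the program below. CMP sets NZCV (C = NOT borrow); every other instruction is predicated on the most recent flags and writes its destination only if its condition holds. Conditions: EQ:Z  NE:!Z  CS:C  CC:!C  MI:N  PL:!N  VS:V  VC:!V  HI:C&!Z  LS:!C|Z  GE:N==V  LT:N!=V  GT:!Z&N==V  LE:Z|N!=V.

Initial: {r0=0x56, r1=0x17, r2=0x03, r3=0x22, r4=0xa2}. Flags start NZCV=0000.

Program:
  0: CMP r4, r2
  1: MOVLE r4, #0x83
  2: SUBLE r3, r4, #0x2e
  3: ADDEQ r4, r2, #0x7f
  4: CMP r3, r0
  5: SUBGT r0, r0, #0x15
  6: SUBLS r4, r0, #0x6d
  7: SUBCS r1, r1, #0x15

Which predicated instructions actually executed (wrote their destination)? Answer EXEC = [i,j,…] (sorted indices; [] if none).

[0] flags=1010 → (cmp)
[1] flags=1010 LE?T → r4=0x83
[2] flags=1010 LE?T → r3=0x55
[3] flags=1010 EQ?F → skip
[4] flags=1000 → (cmp)
[5] flags=1000 GT?F → skip
[6] flags=1000 LS?T → r4=0xe9
[7] flags=1000 CS?F → skip

EXEC = [1,2,6]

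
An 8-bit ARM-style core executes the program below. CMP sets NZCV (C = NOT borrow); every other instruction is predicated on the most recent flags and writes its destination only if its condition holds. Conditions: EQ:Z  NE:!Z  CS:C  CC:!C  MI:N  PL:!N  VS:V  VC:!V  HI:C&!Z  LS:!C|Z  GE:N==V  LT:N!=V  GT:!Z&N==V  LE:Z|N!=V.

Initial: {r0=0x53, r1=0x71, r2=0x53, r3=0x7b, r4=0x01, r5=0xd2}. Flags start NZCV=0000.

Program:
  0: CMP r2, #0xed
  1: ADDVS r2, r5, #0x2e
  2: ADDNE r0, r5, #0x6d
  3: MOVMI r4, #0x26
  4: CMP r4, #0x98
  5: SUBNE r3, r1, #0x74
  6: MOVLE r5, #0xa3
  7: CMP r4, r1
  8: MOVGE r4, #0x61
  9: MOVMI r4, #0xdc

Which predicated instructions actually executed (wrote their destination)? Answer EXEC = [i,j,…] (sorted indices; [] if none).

EXEC = [2,5,9]

[0] flags=0000 → (cmp)
[1] flags=0000 VS?F → skip
[2] flags=0000 NE?T → r0=0x3f
[3] flags=0000 MI?F → skip
[4] flags=0000 → (cmp)
[5] flags=0000 NE?T → r3=0xfd
[6] flags=0000 LE?F → skip
[7] flags=1000 → (cmp)
[8] flags=1000 GE?F → skip
[9] flags=1000 MI?T → r4=0xdc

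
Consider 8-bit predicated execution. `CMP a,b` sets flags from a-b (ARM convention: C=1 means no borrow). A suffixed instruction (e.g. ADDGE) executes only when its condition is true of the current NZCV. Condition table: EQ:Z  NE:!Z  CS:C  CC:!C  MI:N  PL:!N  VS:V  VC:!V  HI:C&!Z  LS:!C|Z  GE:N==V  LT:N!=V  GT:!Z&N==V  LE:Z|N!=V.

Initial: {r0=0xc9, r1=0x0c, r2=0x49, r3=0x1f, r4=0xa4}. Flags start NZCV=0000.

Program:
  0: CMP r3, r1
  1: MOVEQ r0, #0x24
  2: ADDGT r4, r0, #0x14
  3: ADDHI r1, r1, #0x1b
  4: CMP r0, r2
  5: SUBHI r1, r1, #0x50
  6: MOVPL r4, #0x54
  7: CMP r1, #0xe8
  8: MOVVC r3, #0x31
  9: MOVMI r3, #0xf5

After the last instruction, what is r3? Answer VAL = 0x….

VAL = 0xf5

[0] flags=0010 → (cmp)
[1] flags=0010 EQ?F → skip
[2] flags=0010 GT?T → r4=0xdd
[3] flags=0010 HI?T → r1=0x27
[4] flags=1010 → (cmp)
[5] flags=1010 HI?T → r1=0xd7
[6] flags=1010 PL?F → skip
[7] flags=1000 → (cmp)
[8] flags=1000 VC?T → r3=0x31
[9] flags=1000 MI?T → r3=0xf5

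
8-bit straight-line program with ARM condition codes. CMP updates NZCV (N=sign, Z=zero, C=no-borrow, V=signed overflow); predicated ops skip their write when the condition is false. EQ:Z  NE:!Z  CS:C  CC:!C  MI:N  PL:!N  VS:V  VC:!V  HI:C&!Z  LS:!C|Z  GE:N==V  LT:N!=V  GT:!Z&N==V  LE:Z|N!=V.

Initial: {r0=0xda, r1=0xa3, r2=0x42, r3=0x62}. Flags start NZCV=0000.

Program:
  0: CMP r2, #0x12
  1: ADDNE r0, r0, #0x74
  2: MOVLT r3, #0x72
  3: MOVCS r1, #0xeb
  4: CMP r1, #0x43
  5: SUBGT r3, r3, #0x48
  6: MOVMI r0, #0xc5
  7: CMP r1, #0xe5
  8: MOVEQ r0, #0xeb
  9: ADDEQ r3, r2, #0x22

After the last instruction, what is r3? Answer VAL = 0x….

[0] flags=0010 → (cmp)
[1] flags=0010 NE?T → r0=0x4e
[2] flags=0010 LT?F → skip
[3] flags=0010 CS?T → r1=0xeb
[4] flags=1010 → (cmp)
[5] flags=1010 GT?F → skip
[6] flags=1010 MI?T → r0=0xc5
[7] flags=0010 → (cmp)
[8] flags=0010 EQ?F → skip
[9] flags=0010 EQ?F → skip

VAL = 0x62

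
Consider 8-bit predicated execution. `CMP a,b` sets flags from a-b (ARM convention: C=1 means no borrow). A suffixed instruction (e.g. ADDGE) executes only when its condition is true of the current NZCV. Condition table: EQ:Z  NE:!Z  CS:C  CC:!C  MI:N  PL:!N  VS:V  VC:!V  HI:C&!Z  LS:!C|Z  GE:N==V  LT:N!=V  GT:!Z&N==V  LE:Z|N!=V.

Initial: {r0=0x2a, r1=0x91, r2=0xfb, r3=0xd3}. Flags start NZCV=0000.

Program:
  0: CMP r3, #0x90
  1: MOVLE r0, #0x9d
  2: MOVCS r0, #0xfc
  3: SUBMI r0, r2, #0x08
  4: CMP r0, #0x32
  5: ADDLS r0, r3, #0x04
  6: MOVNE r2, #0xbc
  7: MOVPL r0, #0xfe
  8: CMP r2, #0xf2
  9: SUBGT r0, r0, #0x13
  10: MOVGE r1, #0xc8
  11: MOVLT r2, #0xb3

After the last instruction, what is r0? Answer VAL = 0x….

0: ✓ CMP  NZCV=0010
1: · MOVLE
2: ✓ MOVCS  r0←0xfc
3: · SUBMI
4: ✓ CMP  NZCV=1010
5: · ADDLS
6: ✓ MOVNE  r2←0xbc
7: · MOVPL
8: ✓ CMP  NZCV=1000
9: · SUBGT
10: · MOVGE
11: ✓ MOVLT  r2←0xb3

VAL = 0xfc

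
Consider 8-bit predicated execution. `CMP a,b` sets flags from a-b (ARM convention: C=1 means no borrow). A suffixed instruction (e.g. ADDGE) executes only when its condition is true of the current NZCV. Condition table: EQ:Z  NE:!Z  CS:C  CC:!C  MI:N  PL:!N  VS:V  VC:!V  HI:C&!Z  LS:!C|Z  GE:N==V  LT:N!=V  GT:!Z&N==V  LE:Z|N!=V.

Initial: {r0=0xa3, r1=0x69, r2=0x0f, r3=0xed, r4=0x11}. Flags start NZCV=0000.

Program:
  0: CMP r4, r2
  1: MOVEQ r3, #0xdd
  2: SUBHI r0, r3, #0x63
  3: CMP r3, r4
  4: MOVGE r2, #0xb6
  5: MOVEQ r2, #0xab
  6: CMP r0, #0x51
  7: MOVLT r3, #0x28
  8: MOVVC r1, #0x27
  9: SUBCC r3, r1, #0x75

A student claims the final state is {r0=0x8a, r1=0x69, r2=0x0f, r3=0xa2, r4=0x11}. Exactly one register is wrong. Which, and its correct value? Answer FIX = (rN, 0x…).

FIX = (r3, 0x28)

[0] flags=0010 → (cmp)
[1] flags=0010 EQ?F → skip
[2] flags=0010 HI?T → r0=0x8a
[3] flags=1010 → (cmp)
[4] flags=1010 GE?F → skip
[5] flags=1010 EQ?F → skip
[6] flags=0011 → (cmp)
[7] flags=0011 LT?T → r3=0x28
[8] flags=0011 VC?F → skip
[9] flags=0011 CC?F → skip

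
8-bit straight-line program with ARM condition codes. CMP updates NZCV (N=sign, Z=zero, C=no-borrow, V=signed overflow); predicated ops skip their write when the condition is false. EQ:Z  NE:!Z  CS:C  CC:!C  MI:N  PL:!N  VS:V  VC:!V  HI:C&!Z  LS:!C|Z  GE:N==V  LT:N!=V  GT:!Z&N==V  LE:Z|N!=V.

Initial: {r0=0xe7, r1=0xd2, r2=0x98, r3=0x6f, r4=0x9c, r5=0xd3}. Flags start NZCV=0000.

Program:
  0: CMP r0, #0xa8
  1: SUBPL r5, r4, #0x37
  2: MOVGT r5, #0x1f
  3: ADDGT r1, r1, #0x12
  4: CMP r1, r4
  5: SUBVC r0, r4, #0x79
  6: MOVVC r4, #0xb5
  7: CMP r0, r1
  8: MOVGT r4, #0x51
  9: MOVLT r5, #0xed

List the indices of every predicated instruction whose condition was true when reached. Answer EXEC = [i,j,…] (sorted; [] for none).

[0] flags=0010 → (cmp)
[1] flags=0010 PL?T → r5=0x65
[2] flags=0010 GT?T → r5=0x1f
[3] flags=0010 GT?T → r1=0xe4
[4] flags=0010 → (cmp)
[5] flags=0010 VC?T → r0=0x23
[6] flags=0010 VC?T → r4=0xb5
[7] flags=0000 → (cmp)
[8] flags=0000 GT?T → r4=0x51
[9] flags=0000 LT?F → skip

EXEC = [1,2,3,5,6,8]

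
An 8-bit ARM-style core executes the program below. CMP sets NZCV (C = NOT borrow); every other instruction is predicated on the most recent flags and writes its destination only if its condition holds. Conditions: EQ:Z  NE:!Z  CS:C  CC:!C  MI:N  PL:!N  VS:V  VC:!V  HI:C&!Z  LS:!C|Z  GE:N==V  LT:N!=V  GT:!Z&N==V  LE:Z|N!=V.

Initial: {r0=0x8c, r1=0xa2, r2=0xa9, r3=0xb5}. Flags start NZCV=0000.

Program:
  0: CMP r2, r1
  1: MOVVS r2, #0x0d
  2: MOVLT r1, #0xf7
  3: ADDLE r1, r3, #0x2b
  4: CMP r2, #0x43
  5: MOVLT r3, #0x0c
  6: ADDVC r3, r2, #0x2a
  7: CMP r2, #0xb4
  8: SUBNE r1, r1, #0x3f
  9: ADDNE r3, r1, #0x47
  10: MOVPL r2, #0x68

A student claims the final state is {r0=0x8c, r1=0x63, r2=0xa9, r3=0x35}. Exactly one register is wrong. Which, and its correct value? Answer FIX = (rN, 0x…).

0: ✓ CMP  NZCV=0010
1: · MOVVS
2: · MOVLT
3: · ADDLE
4: ✓ CMP  NZCV=0011
5: ✓ MOVLT  r3←0x0c
6: · ADDVC
7: ✓ CMP  NZCV=1000
8: ✓ SUBNE  r1←0x63
9: ✓ ADDNE  r3←0xaa
10: · MOVPL

FIX = (r3, 0xaa)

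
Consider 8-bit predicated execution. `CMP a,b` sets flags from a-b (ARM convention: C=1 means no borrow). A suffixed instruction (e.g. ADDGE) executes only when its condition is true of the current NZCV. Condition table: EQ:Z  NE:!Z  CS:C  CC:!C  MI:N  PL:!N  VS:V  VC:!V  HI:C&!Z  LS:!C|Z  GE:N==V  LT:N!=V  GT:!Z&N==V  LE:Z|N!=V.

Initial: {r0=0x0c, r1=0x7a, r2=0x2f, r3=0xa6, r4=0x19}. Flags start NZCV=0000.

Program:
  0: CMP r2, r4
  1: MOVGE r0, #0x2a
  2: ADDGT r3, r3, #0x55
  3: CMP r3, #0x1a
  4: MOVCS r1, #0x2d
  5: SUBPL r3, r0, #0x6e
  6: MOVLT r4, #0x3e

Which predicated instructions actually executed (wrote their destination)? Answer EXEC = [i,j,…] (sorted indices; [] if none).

EXEC = [1,2,4,6]

0: ✓ CMP  NZCV=0010
1: ✓ MOVGE  r0←0x2a
2: ✓ ADDGT  r3←0xfb
3: ✓ CMP  NZCV=1010
4: ✓ MOVCS  r1←0x2d
5: · SUBPL
6: ✓ MOVLT  r4←0x3e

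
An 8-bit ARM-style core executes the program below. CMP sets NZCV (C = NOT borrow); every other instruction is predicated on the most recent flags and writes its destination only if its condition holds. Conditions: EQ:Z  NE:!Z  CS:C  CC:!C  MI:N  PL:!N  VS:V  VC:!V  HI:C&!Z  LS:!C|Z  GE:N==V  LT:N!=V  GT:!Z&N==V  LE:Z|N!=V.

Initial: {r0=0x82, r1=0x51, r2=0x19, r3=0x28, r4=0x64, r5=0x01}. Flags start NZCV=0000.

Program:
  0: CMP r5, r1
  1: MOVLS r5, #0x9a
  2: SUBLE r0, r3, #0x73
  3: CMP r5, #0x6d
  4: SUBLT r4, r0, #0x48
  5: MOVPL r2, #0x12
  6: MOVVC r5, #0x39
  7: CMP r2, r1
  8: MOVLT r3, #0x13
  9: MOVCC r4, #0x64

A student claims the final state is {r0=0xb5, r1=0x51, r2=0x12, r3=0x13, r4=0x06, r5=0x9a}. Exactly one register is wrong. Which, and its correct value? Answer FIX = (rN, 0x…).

0: ✓ CMP  NZCV=1000
1: ✓ MOVLS  r5←0x9a
2: ✓ SUBLE  r0←0xb5
3: ✓ CMP  NZCV=0011
4: ✓ SUBLT  r4←0x6d
5: ✓ MOVPL  r2←0x12
6: · MOVVC
7: ✓ CMP  NZCV=1000
8: ✓ MOVLT  r3←0x13
9: ✓ MOVCC  r4←0x64

FIX = (r4, 0x64)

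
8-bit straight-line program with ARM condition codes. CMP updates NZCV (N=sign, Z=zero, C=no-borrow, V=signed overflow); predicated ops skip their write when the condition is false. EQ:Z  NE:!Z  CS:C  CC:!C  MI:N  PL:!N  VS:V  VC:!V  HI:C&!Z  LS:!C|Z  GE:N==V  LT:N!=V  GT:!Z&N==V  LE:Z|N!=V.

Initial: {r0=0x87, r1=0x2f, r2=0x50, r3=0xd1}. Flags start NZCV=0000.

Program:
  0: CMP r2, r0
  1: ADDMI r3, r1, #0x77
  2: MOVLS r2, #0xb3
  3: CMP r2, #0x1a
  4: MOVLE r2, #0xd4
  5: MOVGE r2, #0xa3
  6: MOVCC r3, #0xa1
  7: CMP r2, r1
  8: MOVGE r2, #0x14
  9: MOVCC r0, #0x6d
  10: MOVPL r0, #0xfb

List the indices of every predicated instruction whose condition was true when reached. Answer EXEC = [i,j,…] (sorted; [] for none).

0: ✓ CMP  NZCV=1001
1: ✓ ADDMI  r3←0xa6
2: ✓ MOVLS  r2←0xb3
3: ✓ CMP  NZCV=1010
4: ✓ MOVLE  r2←0xd4
5: · MOVGE
6: · MOVCC
7: ✓ CMP  NZCV=1010
8: · MOVGE
9: · MOVCC
10: · MOVPL

EXEC = [1,2,4]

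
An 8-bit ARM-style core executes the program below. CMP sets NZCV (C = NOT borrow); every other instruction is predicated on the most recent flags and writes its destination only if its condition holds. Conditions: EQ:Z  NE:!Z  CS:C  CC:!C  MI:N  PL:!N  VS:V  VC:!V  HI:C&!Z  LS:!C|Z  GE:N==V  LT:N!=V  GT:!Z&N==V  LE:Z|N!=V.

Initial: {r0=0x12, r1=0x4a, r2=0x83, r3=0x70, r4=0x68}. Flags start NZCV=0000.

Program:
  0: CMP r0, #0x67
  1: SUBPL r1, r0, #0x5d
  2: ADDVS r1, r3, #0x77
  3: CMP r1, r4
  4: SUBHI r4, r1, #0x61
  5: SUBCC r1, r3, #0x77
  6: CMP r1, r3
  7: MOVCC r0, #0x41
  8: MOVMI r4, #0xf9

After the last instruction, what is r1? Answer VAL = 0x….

VAL = 0xf9

[0] flags=1000 → (cmp)
[1] flags=1000 PL?F → skip
[2] flags=1000 VS?F → skip
[3] flags=1000 → (cmp)
[4] flags=1000 HI?F → skip
[5] flags=1000 CC?T → r1=0xf9
[6] flags=1010 → (cmp)
[7] flags=1010 CC?F → skip
[8] flags=1010 MI?T → r4=0xf9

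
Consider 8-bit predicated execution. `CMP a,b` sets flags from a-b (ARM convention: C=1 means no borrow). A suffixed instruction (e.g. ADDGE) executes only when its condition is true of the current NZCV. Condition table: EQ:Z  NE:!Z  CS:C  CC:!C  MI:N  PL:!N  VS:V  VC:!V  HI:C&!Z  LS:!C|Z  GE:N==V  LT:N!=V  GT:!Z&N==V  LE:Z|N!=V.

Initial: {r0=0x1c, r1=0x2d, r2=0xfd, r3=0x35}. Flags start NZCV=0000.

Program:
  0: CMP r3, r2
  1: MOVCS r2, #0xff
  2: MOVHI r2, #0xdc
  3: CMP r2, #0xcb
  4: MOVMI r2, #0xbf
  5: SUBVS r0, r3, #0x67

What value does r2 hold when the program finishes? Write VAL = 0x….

VAL = 0xfd

[0] flags=0000 → (cmp)
[1] flags=0000 CS?F → skip
[2] flags=0000 HI?F → skip
[3] flags=0010 → (cmp)
[4] flags=0010 MI?F → skip
[5] flags=0010 VS?F → skip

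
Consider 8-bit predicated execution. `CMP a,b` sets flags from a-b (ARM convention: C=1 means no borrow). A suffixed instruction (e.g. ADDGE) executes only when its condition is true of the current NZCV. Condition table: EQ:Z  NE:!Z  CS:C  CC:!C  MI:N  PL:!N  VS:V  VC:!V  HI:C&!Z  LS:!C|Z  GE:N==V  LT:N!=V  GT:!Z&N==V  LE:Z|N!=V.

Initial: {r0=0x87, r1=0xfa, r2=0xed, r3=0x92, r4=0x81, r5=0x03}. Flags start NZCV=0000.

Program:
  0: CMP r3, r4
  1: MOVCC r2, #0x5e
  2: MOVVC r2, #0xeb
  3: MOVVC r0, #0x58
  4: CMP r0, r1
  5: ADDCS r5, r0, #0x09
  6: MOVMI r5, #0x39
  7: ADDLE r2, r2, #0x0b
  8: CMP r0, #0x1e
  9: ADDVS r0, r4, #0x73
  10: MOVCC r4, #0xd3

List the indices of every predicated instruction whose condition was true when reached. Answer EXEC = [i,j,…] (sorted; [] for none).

[0] flags=0010 → (cmp)
[1] flags=0010 CC?F → skip
[2] flags=0010 VC?T → r2=0xeb
[3] flags=0010 VC?T → r0=0x58
[4] flags=0000 → (cmp)
[5] flags=0000 CS?F → skip
[6] flags=0000 MI?F → skip
[7] flags=0000 LE?F → skip
[8] flags=0010 → (cmp)
[9] flags=0010 VS?F → skip
[10] flags=0010 CC?F → skip

EXEC = [2,3]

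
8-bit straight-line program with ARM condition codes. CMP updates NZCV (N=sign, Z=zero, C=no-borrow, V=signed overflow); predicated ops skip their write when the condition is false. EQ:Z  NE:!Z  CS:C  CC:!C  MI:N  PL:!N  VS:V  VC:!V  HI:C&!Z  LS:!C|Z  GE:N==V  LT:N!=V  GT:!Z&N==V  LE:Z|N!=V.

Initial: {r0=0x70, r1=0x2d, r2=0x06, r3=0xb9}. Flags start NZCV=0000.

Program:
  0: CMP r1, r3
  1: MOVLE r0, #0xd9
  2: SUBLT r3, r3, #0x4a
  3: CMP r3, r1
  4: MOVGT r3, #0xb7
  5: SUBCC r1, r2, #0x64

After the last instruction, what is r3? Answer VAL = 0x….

0: ✓ CMP  NZCV=0000
1: · MOVLE
2: · SUBLT
3: ✓ CMP  NZCV=1010
4: · MOVGT
5: · SUBCC

VAL = 0xb9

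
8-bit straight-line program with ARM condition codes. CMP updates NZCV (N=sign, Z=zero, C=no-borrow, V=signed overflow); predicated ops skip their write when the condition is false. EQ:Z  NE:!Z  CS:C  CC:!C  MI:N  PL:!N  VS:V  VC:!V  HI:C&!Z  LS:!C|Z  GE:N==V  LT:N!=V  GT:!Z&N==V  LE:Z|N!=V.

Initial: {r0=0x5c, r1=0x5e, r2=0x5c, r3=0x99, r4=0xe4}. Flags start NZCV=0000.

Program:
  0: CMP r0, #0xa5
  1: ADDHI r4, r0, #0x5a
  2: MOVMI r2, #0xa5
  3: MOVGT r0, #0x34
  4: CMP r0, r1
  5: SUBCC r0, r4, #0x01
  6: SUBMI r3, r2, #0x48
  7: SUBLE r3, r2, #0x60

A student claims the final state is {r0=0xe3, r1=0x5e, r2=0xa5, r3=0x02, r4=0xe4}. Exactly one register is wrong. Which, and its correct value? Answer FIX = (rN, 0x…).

[0] flags=1001 → (cmp)
[1] flags=1001 HI?F → skip
[2] flags=1001 MI?T → r2=0xa5
[3] flags=1001 GT?T → r0=0x34
[4] flags=1000 → (cmp)
[5] flags=1000 CC?T → r0=0xe3
[6] flags=1000 MI?T → r3=0x5d
[7] flags=1000 LE?T → r3=0x45

FIX = (r3, 0x45)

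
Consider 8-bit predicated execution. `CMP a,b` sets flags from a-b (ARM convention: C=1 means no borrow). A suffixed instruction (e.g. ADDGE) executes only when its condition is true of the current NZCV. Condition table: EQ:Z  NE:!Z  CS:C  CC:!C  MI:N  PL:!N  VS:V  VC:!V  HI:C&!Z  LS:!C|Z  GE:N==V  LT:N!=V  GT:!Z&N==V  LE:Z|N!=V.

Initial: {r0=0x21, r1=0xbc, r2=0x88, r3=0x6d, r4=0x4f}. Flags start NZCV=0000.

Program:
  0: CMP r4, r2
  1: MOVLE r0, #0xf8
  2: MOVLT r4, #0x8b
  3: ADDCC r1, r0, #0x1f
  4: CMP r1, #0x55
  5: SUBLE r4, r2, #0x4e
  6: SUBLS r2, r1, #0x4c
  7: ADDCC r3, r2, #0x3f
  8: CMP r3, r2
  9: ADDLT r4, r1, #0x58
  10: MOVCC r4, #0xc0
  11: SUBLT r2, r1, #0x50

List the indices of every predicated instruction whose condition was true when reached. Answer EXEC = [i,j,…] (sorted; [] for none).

0: ✓ CMP  NZCV=1001
1: · MOVLE
2: · MOVLT
3: ✓ ADDCC  r1←0x40
4: ✓ CMP  NZCV=1000
5: ✓ SUBLE  r4←0x3a
6: ✓ SUBLS  r2←0xf4
7: ✓ ADDCC  r3←0x33
8: ✓ CMP  NZCV=0000
9: · ADDLT
10: ✓ MOVCC  r4←0xc0
11: · SUBLT

EXEC = [3,5,6,7,10]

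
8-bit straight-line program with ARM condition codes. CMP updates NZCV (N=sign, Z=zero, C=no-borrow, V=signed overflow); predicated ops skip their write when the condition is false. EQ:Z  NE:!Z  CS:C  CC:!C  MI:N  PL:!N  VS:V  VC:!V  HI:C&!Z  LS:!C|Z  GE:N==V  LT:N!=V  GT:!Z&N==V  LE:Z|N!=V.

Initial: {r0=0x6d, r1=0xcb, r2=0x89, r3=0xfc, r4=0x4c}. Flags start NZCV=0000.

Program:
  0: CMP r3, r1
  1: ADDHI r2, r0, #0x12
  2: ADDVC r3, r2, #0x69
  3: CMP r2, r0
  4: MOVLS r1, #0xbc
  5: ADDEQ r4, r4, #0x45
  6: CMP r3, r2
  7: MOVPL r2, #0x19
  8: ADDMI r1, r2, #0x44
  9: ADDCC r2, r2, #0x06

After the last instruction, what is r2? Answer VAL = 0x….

VAL = 0x19

[0] flags=0010 → (cmp)
[1] flags=0010 HI?T → r2=0x7f
[2] flags=0010 VC?T → r3=0xe8
[3] flags=0010 → (cmp)
[4] flags=0010 LS?F → skip
[5] flags=0010 EQ?F → skip
[6] flags=0011 → (cmp)
[7] flags=0011 PL?T → r2=0x19
[8] flags=0011 MI?F → skip
[9] flags=0011 CC?F → skip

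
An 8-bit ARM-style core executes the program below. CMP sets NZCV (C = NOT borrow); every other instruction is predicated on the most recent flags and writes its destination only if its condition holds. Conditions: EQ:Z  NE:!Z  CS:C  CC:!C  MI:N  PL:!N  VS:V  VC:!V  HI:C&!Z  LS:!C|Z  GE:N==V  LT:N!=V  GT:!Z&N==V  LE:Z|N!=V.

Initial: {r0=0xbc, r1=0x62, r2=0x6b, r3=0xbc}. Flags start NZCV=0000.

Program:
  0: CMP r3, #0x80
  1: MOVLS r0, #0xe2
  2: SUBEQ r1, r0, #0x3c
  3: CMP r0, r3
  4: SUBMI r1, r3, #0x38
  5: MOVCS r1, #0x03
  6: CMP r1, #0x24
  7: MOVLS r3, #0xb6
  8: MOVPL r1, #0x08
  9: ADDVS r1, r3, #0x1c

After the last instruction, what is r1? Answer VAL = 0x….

[0] flags=0010 → (cmp)
[1] flags=0010 LS?F → skip
[2] flags=0010 EQ?F → skip
[3] flags=0110 → (cmp)
[4] flags=0110 MI?F → skip
[5] flags=0110 CS?T → r1=0x03
[6] flags=1000 → (cmp)
[7] flags=1000 LS?T → r3=0xb6
[8] flags=1000 PL?F → skip
[9] flags=1000 VS?F → skip

VAL = 0x03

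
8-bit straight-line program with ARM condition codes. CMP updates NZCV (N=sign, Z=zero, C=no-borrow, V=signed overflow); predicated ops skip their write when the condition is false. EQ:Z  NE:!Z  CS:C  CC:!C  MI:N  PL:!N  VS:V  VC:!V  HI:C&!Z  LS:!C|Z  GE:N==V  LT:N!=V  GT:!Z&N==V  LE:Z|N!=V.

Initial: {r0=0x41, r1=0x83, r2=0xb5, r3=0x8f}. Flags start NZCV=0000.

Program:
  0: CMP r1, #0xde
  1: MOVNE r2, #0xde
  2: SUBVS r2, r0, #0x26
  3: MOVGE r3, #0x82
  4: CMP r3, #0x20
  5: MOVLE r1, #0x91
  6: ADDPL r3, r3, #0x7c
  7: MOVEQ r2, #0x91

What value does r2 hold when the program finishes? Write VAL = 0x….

[0] flags=1000 → (cmp)
[1] flags=1000 NE?T → r2=0xde
[2] flags=1000 VS?F → skip
[3] flags=1000 GE?F → skip
[4] flags=0011 → (cmp)
[5] flags=0011 LE?T → r1=0x91
[6] flags=0011 PL?T → r3=0x0b
[7] flags=0011 EQ?F → skip

VAL = 0xde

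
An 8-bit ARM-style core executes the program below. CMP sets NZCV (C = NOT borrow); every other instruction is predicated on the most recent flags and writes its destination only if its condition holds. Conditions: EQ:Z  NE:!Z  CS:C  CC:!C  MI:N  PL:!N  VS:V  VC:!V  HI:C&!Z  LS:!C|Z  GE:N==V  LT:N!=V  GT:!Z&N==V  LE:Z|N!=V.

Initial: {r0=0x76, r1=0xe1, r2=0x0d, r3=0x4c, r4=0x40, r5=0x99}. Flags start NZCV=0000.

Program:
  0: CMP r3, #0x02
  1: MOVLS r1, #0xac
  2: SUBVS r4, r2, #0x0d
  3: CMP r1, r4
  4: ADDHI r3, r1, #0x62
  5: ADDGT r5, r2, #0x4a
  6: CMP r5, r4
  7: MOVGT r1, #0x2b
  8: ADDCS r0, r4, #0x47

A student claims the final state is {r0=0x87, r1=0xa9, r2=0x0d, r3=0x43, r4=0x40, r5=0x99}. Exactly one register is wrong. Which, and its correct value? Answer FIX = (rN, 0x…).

FIX = (r1, 0xe1)

0: ✓ CMP  NZCV=0010
1: · MOVLS
2: · SUBVS
3: ✓ CMP  NZCV=1010
4: ✓ ADDHI  r3←0x43
5: · ADDGT
6: ✓ CMP  NZCV=0011
7: · MOVGT
8: ✓ ADDCS  r0←0x87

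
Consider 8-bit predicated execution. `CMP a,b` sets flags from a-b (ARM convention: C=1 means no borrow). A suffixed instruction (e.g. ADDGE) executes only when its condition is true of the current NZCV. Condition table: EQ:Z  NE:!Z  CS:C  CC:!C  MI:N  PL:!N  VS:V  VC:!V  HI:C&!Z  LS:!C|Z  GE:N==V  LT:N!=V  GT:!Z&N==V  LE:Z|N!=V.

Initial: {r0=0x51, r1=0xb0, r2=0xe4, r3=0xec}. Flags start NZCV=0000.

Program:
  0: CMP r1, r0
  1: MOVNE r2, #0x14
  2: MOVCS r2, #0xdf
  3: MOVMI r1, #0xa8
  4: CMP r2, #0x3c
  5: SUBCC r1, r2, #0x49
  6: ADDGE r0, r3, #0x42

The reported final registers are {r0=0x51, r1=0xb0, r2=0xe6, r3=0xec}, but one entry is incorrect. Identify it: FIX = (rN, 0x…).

FIX = (r2, 0xdf)

[0] flags=0011 → (cmp)
[1] flags=0011 NE?T → r2=0x14
[2] flags=0011 CS?T → r2=0xdf
[3] flags=0011 MI?F → skip
[4] flags=1010 → (cmp)
[5] flags=1010 CC?F → skip
[6] flags=1010 GE?F → skip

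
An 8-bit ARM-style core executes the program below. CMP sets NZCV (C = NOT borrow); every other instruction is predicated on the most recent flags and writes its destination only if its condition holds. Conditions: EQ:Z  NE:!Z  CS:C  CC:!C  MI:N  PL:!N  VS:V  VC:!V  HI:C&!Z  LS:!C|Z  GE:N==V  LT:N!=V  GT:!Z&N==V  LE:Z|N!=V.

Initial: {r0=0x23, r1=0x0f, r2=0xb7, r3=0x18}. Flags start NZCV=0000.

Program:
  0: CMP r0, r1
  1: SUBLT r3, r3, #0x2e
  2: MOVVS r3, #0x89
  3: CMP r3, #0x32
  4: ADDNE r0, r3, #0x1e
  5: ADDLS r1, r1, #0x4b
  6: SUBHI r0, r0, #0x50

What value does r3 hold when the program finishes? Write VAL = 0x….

0: ✓ CMP  NZCV=0010
1: · SUBLT
2: · MOVVS
3: ✓ CMP  NZCV=1000
4: ✓ ADDNE  r0←0x36
5: ✓ ADDLS  r1←0x5a
6: · SUBHI

VAL = 0x18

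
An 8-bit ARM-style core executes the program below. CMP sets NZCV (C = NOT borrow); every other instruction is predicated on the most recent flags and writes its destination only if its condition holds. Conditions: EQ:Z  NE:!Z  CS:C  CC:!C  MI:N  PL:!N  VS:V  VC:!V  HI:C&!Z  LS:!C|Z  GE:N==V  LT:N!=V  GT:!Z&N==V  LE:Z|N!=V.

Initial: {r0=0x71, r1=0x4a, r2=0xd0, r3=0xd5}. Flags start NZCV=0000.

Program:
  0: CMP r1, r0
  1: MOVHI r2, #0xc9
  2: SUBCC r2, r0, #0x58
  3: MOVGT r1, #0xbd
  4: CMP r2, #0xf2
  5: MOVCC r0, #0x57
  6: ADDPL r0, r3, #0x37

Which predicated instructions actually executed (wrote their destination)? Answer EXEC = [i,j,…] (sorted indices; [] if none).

EXEC = [2,5,6]

0: ✓ CMP  NZCV=1000
1: · MOVHI
2: ✓ SUBCC  r2←0x19
3: · MOVGT
4: ✓ CMP  NZCV=0000
5: ✓ MOVCC  r0←0x57
6: ✓ ADDPL  r0←0x0c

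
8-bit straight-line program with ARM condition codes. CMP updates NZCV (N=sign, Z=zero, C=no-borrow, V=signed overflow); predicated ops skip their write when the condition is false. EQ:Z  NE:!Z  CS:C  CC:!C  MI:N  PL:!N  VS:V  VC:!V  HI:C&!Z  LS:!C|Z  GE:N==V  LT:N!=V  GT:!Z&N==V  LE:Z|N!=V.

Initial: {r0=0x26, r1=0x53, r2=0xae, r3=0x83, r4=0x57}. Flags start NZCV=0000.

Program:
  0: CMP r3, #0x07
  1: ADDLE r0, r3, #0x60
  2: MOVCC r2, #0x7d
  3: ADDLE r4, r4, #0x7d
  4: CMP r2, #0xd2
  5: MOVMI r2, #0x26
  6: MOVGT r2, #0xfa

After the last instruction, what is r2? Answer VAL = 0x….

[0] flags=0011 → (cmp)
[1] flags=0011 LE?T → r0=0xe3
[2] flags=0011 CC?F → skip
[3] flags=0011 LE?T → r4=0xd4
[4] flags=1000 → (cmp)
[5] flags=1000 MI?T → r2=0x26
[6] flags=1000 GT?F → skip

VAL = 0x26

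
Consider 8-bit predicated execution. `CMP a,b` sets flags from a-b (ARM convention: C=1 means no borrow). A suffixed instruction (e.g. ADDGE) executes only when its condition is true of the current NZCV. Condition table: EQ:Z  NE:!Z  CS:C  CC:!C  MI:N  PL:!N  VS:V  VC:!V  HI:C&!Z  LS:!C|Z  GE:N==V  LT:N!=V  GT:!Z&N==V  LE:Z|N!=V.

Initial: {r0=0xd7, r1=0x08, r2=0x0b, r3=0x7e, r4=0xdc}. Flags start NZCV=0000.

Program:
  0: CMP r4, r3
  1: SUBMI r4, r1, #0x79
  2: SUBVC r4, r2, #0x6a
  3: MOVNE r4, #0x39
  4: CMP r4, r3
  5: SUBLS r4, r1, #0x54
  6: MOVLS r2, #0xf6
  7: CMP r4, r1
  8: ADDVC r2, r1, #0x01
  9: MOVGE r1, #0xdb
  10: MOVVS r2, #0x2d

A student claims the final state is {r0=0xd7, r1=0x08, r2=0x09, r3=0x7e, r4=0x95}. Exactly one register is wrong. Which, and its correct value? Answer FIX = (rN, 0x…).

0: ✓ CMP  NZCV=0011
1: · SUBMI
2: · SUBVC
3: ✓ MOVNE  r4←0x39
4: ✓ CMP  NZCV=1000
5: ✓ SUBLS  r4←0xb4
6: ✓ MOVLS  r2←0xf6
7: ✓ CMP  NZCV=1010
8: ✓ ADDVC  r2←0x09
9: · MOVGE
10: · MOVVS

FIX = (r4, 0xb4)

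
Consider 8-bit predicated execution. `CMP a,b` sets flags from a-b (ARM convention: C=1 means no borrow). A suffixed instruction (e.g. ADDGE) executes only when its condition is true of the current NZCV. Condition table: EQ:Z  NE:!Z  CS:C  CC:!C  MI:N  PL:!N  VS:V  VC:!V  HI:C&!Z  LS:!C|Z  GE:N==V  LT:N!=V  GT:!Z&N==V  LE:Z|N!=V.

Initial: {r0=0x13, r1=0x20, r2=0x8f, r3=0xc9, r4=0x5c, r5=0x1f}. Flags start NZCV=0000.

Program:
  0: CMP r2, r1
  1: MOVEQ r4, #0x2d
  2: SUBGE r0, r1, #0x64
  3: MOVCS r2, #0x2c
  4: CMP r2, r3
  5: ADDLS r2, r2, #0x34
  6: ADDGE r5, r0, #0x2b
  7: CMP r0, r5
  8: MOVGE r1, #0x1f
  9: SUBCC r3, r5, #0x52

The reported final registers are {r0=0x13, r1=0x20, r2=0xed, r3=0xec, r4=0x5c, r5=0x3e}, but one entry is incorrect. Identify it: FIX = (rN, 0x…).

0: ✓ CMP  NZCV=0011
1: · MOVEQ
2: · SUBGE
3: ✓ MOVCS  r2←0x2c
4: ✓ CMP  NZCV=0000
5: ✓ ADDLS  r2←0x60
6: ✓ ADDGE  r5←0x3e
7: ✓ CMP  NZCV=1000
8: · MOVGE
9: ✓ SUBCC  r3←0xec

FIX = (r2, 0x60)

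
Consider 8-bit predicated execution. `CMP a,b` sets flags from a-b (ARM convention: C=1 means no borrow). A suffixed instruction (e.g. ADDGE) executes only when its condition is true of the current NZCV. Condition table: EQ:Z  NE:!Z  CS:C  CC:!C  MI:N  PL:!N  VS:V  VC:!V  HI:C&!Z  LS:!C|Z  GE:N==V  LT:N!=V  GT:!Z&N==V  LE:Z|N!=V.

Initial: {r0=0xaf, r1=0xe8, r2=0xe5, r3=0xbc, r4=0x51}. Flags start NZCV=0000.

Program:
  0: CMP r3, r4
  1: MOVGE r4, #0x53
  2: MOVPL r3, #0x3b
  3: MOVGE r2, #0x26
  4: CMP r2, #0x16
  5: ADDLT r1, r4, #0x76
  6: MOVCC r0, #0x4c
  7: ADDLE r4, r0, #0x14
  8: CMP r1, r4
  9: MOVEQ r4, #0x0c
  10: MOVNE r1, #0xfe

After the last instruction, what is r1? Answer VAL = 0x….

[0] flags=0011 → (cmp)
[1] flags=0011 GE?F → skip
[2] flags=0011 PL?T → r3=0x3b
[3] flags=0011 GE?F → skip
[4] flags=1010 → (cmp)
[5] flags=1010 LT?T → r1=0xc7
[6] flags=1010 CC?F → skip
[7] flags=1010 LE?T → r4=0xc3
[8] flags=0010 → (cmp)
[9] flags=0010 EQ?F → skip
[10] flags=0010 NE?T → r1=0xfe

VAL = 0xfe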